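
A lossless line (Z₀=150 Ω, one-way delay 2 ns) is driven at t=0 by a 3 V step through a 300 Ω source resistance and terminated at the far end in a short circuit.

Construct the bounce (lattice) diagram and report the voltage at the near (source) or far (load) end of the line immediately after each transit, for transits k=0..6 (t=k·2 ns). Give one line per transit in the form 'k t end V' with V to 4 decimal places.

Γ_L=-1.000000, Γ_S=0.333333; launch V₁=3·150/450=1.000000
k=0 src: V=1.0000
k=1 load: inc=1.000000, refl=1.000000·-1.000000=-1.0000; V=0.000000+1.000000+-1.000000=0.0000
k=2 src: inc=-1.000000, refl=-1.000000·0.333333=-0.3333; V=1.000000+-1.000000+-0.333333=-0.3333
k=3 load: inc=-0.333333, refl=-0.333333·-1.000000=0.3333; V=0.000000+-0.333333+0.333333=0.0000
k=4 src: inc=0.333333, refl=0.333333·0.333333=0.1111; V=-0.333333+0.333333+0.111111=0.1111
k=5 load: inc=0.111111, refl=0.111111·-1.000000=-0.1111; V=0.000000+0.111111+-0.111111=0.0000
k=6 src: inc=-0.111111, refl=-0.111111·0.333333=-0.0370; V=0.111111+-0.111111+-0.037037=-0.0370

0 0 source 1.0000
1 2 load 0.0000
2 4 source -0.3333
3 6 load 0.0000
4 8 source 0.1111
5 10 load 0.0000
6 12 source -0.0370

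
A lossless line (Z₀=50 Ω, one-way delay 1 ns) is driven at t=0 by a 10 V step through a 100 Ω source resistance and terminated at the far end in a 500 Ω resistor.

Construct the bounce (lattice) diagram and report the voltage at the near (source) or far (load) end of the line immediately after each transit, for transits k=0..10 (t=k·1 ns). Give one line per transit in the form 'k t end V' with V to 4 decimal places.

Γ_L=0.818182, Γ_S=0.333333; launch V₁=10·50/150=3.333333
k=0 src: V=3.3333
k=1 load: inc=3.333333, refl=3.333333·0.818182=2.7273; V=0.000000+3.333333+2.727273=6.0606
k=2 src: inc=2.727273, refl=2.727273·0.333333=0.9091; V=3.333333+2.727273+0.909091=6.9697
k=3 load: inc=0.909091, refl=0.909091·0.818182=0.7438; V=6.060606+0.909091+0.743802=7.7135
k=4 src: inc=0.743802, refl=0.743802·0.333333=0.2479; V=6.969697+0.743802+0.247934=7.9614
k=5 load: inc=0.247934, refl=0.247934·0.818182=0.2029; V=7.713499+0.247934+0.202855=8.1643
k=6 src: inc=0.202855, refl=0.202855·0.333333=0.0676; V=7.961433+0.202855+0.067618=8.2319
k=7 load: inc=0.067618, refl=0.067618·0.818182=0.0553; V=8.164288+0.067618+0.055324=8.2872
k=8 src: inc=0.055324, refl=0.055324·0.333333=0.0184; V=8.231906+0.055324+0.018441=8.3057
k=9 load: inc=0.018441, refl=0.018441·0.818182=0.0151; V=8.287230+0.018441+0.015088=8.3208
k=10 src: inc=0.015088, refl=0.015088·0.333333=0.0050; V=8.305671+0.015088+0.005029=8.3258

0 0 source 3.3333
1 1 load 6.0606
2 2 source 6.9697
3 3 load 7.7135
4 4 source 7.9614
5 5 load 8.1643
6 6 source 8.2319
7 7 load 8.2872
8 8 source 8.3057
9 9 load 8.3208
10 10 source 8.3258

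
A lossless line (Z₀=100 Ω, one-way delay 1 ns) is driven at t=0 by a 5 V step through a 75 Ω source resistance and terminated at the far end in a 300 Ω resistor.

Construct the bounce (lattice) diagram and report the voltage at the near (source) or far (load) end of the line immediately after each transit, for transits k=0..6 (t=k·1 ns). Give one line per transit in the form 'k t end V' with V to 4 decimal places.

0 0 source 2.8571
1 1 load 4.2857
2 2 source 4.0816
3 3 load 3.9796
4 4 source 3.9942
5 5 load 4.0015
6 6 source 4.0004

Γ_L=0.500000, Γ_S=-0.142857; launch V₁=5·100/175=2.857143
k=0 src: V=2.8571
k=1 load: inc=2.857143, refl=2.857143·0.500000=1.4286; V=0.000000+2.857143+1.428571=4.2857
k=2 src: inc=1.428571, refl=1.428571·-0.142857=-0.2041; V=2.857143+1.428571+-0.204082=4.0816
k=3 load: inc=-0.204082, refl=-0.204082·0.500000=-0.1020; V=4.285714+-0.204082+-0.102041=3.9796
k=4 src: inc=-0.102041, refl=-0.102041·-0.142857=0.0146; V=4.081633+-0.102041+0.014577=3.9942
k=5 load: inc=0.014577, refl=0.014577·0.500000=0.0073; V=3.979592+0.014577+0.007289=4.0015
k=6 src: inc=0.007289, refl=0.007289·-0.142857=-0.0010; V=3.994169+0.007289+-0.001041=4.0004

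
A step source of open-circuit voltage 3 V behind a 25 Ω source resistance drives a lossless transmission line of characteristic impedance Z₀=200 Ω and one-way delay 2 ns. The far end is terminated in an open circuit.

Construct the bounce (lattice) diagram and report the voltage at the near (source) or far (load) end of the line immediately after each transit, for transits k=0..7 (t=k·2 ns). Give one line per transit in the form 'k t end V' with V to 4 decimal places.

Γ_L=1.000000, Γ_S=-0.777778; launch V₁=3·200/225=2.666667
k=0 src: V=2.6667
k=1 load: inc=2.666667, refl=2.666667·1.000000=2.6667; V=0.000000+2.666667+2.666667=5.3333
k=2 src: inc=2.666667, refl=2.666667·-0.777778=-2.0741; V=2.666667+2.666667+-2.074074=3.2593
k=3 load: inc=-2.074074, refl=-2.074074·1.000000=-2.0741; V=5.333333+-2.074074+-2.074074=1.1852
k=4 src: inc=-2.074074, refl=-2.074074·-0.777778=1.6132; V=3.259259+-2.074074+1.613169=2.7984
k=5 load: inc=1.613169, refl=1.613169·1.000000=1.6132; V=1.185185+1.613169+1.613169=4.4115
k=6 src: inc=1.613169, refl=1.613169·-0.777778=-1.2547; V=2.798354+1.613169+-1.254687=3.1568
k=7 load: inc=-1.254687, refl=-1.254687·1.000000=-1.2547; V=4.411523+-1.254687+-1.254687=1.9021

0 0 source 2.6667
1 2 load 5.3333
2 4 source 3.2593
3 6 load 1.1852
4 8 source 2.7984
5 10 load 4.4115
6 12 source 3.1568
7 14 load 1.9021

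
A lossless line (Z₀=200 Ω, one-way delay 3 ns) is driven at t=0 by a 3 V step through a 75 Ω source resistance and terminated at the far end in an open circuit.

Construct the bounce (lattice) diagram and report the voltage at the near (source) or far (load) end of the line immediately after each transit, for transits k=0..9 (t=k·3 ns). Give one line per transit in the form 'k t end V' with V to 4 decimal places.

Γ_L=1.000000, Γ_S=-0.454545; launch V₁=3·200/275=2.181818
k=0 src: V=2.1818
k=1 load: inc=2.181818, refl=2.181818·1.000000=2.1818; V=0.000000+2.181818+2.181818=4.3636
k=2 src: inc=2.181818, refl=2.181818·-0.454545=-0.9917; V=2.181818+2.181818+-0.991736=3.3719
k=3 load: inc=-0.991736, refl=-0.991736·1.000000=-0.9917; V=4.363636+-0.991736+-0.991736=2.3802
k=4 src: inc=-0.991736, refl=-0.991736·-0.454545=0.4508; V=3.371901+-0.991736+0.450789=2.8310
k=5 load: inc=0.450789, refl=0.450789·1.000000=0.4508; V=2.380165+0.450789+0.450789=3.2817
k=6 src: inc=0.450789, refl=0.450789·-0.454545=-0.2049; V=2.830954+0.450789+-0.204904=3.0768
k=7 load: inc=-0.204904, refl=-0.204904·1.000000=-0.2049; V=3.281743+-0.204904+-0.204904=2.8719
k=8 src: inc=-0.204904, refl=-0.204904·-0.454545=0.0931; V=3.076839+-0.204904+0.093138=2.9651
k=9 load: inc=0.093138, refl=0.093138·1.000000=0.0931; V=2.871935+0.093138+0.093138=3.0582

0 0 source 2.1818
1 3 load 4.3636
2 6 source 3.3719
3 9 load 2.3802
4 12 source 2.8310
5 15 load 3.2817
6 18 source 3.0768
7 21 load 2.8719
8 24 source 2.9651
9 27 load 3.0582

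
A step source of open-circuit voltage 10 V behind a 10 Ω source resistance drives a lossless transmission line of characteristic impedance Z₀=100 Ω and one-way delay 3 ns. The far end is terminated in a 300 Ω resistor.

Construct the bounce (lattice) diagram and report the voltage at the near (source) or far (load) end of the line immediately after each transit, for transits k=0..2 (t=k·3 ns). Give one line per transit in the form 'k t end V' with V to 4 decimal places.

0 0 source 9.0909
1 3 load 13.6364
2 6 source 9.9174

Γ_L=0.500000, Γ_S=-0.818182; launch V₁=10·100/110=9.090909
k=0 src: V=9.0909
k=1 load: inc=9.090909, refl=9.090909·0.500000=4.5455; V=0.000000+9.090909+4.545455=13.6364
k=2 src: inc=4.545455, refl=4.545455·-0.818182=-3.7190; V=9.090909+4.545455+-3.719008=9.9174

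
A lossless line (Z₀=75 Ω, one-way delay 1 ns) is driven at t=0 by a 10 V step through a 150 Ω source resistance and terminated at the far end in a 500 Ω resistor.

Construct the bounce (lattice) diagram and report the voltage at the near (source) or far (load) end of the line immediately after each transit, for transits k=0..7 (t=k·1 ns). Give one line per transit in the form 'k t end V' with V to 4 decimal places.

Γ_L=0.739130, Γ_S=0.333333; launch V₁=10·75/225=3.333333
k=0 src: V=3.3333
k=1 load: inc=3.333333, refl=3.333333·0.739130=2.4638; V=0.000000+3.333333+2.463768=5.7971
k=2 src: inc=2.463768, refl=2.463768·0.333333=0.8213; V=3.333333+2.463768+0.821256=6.6184
k=3 load: inc=0.821256, refl=0.821256·0.739130=0.6070; V=5.797101+0.821256+0.607015=7.2254
k=4 src: inc=0.607015, refl=0.607015·0.333333=0.2023; V=6.618357+0.607015+0.202338=7.4277
k=5 load: inc=0.202338, refl=0.202338·0.739130=0.1496; V=7.225373+0.202338+0.149555=7.5773
k=6 src: inc=0.149555, refl=0.149555·0.333333=0.0499; V=7.427711+0.149555+0.049852=7.6271
k=7 load: inc=0.049852, refl=0.049852·0.739130=0.0368; V=7.577266+0.049852+0.036847=7.6640

0 0 source 3.3333
1 1 load 5.7971
2 2 source 6.6184
3 3 load 7.2254
4 4 source 7.4277
5 5 load 7.5773
6 6 source 7.6271
7 7 load 7.6640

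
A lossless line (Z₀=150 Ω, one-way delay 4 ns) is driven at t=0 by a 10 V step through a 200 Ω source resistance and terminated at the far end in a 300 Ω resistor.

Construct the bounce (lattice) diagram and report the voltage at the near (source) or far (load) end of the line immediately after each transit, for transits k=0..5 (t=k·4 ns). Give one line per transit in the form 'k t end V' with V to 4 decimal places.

0 0 source 4.2857
1 4 load 5.7143
2 8 source 5.9184
3 12 load 5.9864
4 16 source 5.9961
5 20 load 5.9994

Γ_L=0.333333, Γ_S=0.142857; launch V₁=10·150/350=4.285714
k=0 src: V=4.2857
k=1 load: inc=4.285714, refl=4.285714·0.333333=1.4286; V=0.000000+4.285714+1.428571=5.7143
k=2 src: inc=1.428571, refl=1.428571·0.142857=0.2041; V=4.285714+1.428571+0.204082=5.9184
k=3 load: inc=0.204082, refl=0.204082·0.333333=0.0680; V=5.714286+0.204082+0.068027=5.9864
k=4 src: inc=0.068027, refl=0.068027·0.142857=0.0097; V=5.918367+0.068027+0.009718=5.9961
k=5 load: inc=0.009718, refl=0.009718·0.333333=0.0032; V=5.986395+0.009718+0.003239=5.9994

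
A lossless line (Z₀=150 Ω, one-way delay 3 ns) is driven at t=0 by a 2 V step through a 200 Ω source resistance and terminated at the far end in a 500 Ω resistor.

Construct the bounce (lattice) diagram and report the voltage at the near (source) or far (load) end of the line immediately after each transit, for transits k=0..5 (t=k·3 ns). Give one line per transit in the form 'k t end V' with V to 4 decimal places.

Γ_L=0.538462, Γ_S=0.142857; launch V₁=2·150/350=0.857143
k=0 src: V=0.8571
k=1 load: inc=0.857143, refl=0.857143·0.538462=0.4615; V=0.000000+0.857143+0.461538=1.3187
k=2 src: inc=0.461538, refl=0.461538·0.142857=0.0659; V=0.857143+0.461538+0.065934=1.3846
k=3 load: inc=0.065934, refl=0.065934·0.538462=0.0355; V=1.318681+0.065934+0.035503=1.4201
k=4 src: inc=0.035503, refl=0.035503·0.142857=0.0051; V=1.384615+0.035503+0.005072=1.4252
k=5 load: inc=0.005072, refl=0.005072·0.538462=0.0027; V=1.420118+0.005072+0.002731=1.4279

0 0 source 0.8571
1 3 load 1.3187
2 6 source 1.3846
3 9 load 1.4201
4 12 source 1.4252
5 15 load 1.4279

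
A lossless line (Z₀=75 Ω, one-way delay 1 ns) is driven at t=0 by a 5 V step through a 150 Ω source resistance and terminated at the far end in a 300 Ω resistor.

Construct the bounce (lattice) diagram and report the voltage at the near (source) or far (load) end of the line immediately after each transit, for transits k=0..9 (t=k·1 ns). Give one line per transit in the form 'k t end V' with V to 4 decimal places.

0 0 source 1.6667
1 1 load 2.6667
2 2 source 3.0000
3 3 load 3.2000
4 4 source 3.2667
5 5 load 3.3067
6 6 source 3.3200
7 7 load 3.3280
8 8 source 3.3307
9 9 load 3.3323

Γ_L=0.600000, Γ_S=0.333333; launch V₁=5·75/225=1.666667
k=0 src: V=1.6667
k=1 load: inc=1.666667, refl=1.666667·0.600000=1.0000; V=0.000000+1.666667+1.000000=2.6667
k=2 src: inc=1.000000, refl=1.000000·0.333333=0.3333; V=1.666667+1.000000+0.333333=3.0000
k=3 load: inc=0.333333, refl=0.333333·0.600000=0.2000; V=2.666667+0.333333+0.200000=3.2000
k=4 src: inc=0.200000, refl=0.200000·0.333333=0.0667; V=3.000000+0.200000+0.066667=3.2667
k=5 load: inc=0.066667, refl=0.066667·0.600000=0.0400; V=3.200000+0.066667+0.040000=3.3067
k=6 src: inc=0.040000, refl=0.040000·0.333333=0.0133; V=3.266667+0.040000+0.013333=3.3200
k=7 load: inc=0.013333, refl=0.013333·0.600000=0.0080; V=3.306667+0.013333+0.008000=3.3280
k=8 src: inc=0.008000, refl=0.008000·0.333333=0.0027; V=3.320000+0.008000+0.002667=3.3307
k=9 load: inc=0.002667, refl=0.002667·0.600000=0.0016; V=3.328000+0.002667+0.001600=3.3323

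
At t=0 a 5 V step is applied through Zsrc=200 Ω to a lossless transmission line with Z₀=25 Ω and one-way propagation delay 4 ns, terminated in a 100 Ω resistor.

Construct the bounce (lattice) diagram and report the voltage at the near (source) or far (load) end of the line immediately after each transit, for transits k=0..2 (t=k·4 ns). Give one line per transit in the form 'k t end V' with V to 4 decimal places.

0 0 source 0.5556
1 4 load 0.8889
2 8 source 1.1481

Γ_L=0.600000, Γ_S=0.777778; launch V₁=5·25/225=0.555556
k=0 src: V=0.5556
k=1 load: inc=0.555556, refl=0.555556·0.600000=0.3333; V=0.000000+0.555556+0.333333=0.8889
k=2 src: inc=0.333333, refl=0.333333·0.777778=0.2593; V=0.555556+0.333333+0.259259=1.1481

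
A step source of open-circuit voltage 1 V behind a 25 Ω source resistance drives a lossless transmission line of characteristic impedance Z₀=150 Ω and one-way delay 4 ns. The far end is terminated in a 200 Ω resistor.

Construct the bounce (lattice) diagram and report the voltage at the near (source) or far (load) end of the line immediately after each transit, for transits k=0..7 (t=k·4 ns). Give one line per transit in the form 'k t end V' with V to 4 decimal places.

0 0 source 0.8571
1 4 load 0.9796
2 8 source 0.8921
3 12 load 0.8796
4 16 source 0.8886
5 20 load 0.8898
6 24 source 0.8889
7 28 load 0.8888

Γ_L=0.142857, Γ_S=-0.714286; launch V₁=1·150/175=0.857143
k=0 src: V=0.8571
k=1 load: inc=0.857143, refl=0.857143·0.142857=0.1224; V=0.000000+0.857143+0.122449=0.9796
k=2 src: inc=0.122449, refl=0.122449·-0.714286=-0.0875; V=0.857143+0.122449+-0.087464=0.8921
k=3 load: inc=-0.087464, refl=-0.087464·0.142857=-0.0125; V=0.979592+-0.087464+-0.012495=0.8796
k=4 src: inc=-0.012495, refl=-0.012495·-0.714286=0.0089; V=0.892128+-0.012495+0.008925=0.8886
k=5 load: inc=0.008925, refl=0.008925·0.142857=0.0013; V=0.879633+0.008925+0.001275=0.8898
k=6 src: inc=0.001275, refl=0.001275·-0.714286=-0.0009; V=0.888558+0.001275+-0.000911=0.8889
k=7 load: inc=-0.000911, refl=-0.000911·0.142857=-0.0001; V=0.889833+-0.000911+-0.000130=0.8888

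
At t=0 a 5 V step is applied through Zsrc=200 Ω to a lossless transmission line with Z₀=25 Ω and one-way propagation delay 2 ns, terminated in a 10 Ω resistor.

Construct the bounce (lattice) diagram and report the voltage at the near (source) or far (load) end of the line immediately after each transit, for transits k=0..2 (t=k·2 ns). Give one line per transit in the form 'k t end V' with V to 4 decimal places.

0 0 source 0.5556
1 2 load 0.3175
2 4 source 0.1323

Γ_L=-0.428571, Γ_S=0.777778; launch V₁=5·25/225=0.555556
k=0 src: V=0.5556
k=1 load: inc=0.555556, refl=0.555556·-0.428571=-0.2381; V=0.000000+0.555556+-0.238095=0.3175
k=2 src: inc=-0.238095, refl=-0.238095·0.777778=-0.1852; V=0.555556+-0.238095+-0.185185=0.1323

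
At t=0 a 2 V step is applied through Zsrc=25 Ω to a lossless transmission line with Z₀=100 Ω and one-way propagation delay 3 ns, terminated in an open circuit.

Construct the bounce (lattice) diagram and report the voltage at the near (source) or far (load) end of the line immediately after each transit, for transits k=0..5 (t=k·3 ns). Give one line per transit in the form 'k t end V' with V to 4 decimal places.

0 0 source 1.6000
1 3 load 3.2000
2 6 source 2.2400
3 9 load 1.2800
4 12 source 1.8560
5 15 load 2.4320

Γ_L=1.000000, Γ_S=-0.600000; launch V₁=2·100/125=1.600000
k=0 src: V=1.6000
k=1 load: inc=1.600000, refl=1.600000·1.000000=1.6000; V=0.000000+1.600000+1.600000=3.2000
k=2 src: inc=1.600000, refl=1.600000·-0.600000=-0.9600; V=1.600000+1.600000+-0.960000=2.2400
k=3 load: inc=-0.960000, refl=-0.960000·1.000000=-0.9600; V=3.200000+-0.960000+-0.960000=1.2800
k=4 src: inc=-0.960000, refl=-0.960000·-0.600000=0.5760; V=2.240000+-0.960000+0.576000=1.8560
k=5 load: inc=0.576000, refl=0.576000·1.000000=0.5760; V=1.280000+0.576000+0.576000=2.4320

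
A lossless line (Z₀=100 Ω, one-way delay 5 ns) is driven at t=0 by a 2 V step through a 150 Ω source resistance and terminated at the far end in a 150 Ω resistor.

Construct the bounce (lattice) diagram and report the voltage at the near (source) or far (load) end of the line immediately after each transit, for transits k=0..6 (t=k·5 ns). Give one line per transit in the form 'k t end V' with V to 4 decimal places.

0 0 source 0.8000
1 5 load 0.9600
2 10 source 0.9920
3 15 load 0.9984
4 20 source 0.9997
5 25 load 0.9999
6 30 source 1.0000

Γ_L=0.200000, Γ_S=0.200000; launch V₁=2·100/250=0.800000
k=0 src: V=0.8000
k=1 load: inc=0.800000, refl=0.800000·0.200000=0.1600; V=0.000000+0.800000+0.160000=0.9600
k=2 src: inc=0.160000, refl=0.160000·0.200000=0.0320; V=0.800000+0.160000+0.032000=0.9920
k=3 load: inc=0.032000, refl=0.032000·0.200000=0.0064; V=0.960000+0.032000+0.006400=0.9984
k=4 src: inc=0.006400, refl=0.006400·0.200000=0.0013; V=0.992000+0.006400+0.001280=0.9997
k=5 load: inc=0.001280, refl=0.001280·0.200000=0.0003; V=0.998400+0.001280+0.000256=0.9999
k=6 src: inc=0.000256, refl=0.000256·0.200000=0.0001; V=0.999680+0.000256+0.000051=1.0000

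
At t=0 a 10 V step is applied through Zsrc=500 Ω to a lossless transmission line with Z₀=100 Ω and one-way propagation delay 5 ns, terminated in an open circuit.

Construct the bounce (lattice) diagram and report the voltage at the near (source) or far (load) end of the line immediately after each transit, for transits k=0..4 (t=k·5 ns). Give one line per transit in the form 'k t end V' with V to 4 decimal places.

Γ_L=1.000000, Γ_S=0.666667; launch V₁=10·100/600=1.666667
k=0 src: V=1.6667
k=1 load: inc=1.666667, refl=1.666667·1.000000=1.6667; V=0.000000+1.666667+1.666667=3.3333
k=2 src: inc=1.666667, refl=1.666667·0.666667=1.1111; V=1.666667+1.666667+1.111111=4.4444
k=3 load: inc=1.111111, refl=1.111111·1.000000=1.1111; V=3.333333+1.111111+1.111111=5.5556
k=4 src: inc=1.111111, refl=1.111111·0.666667=0.7407; V=4.444444+1.111111+0.740741=6.2963

0 0 source 1.6667
1 5 load 3.3333
2 10 source 4.4444
3 15 load 5.5556
4 20 source 6.2963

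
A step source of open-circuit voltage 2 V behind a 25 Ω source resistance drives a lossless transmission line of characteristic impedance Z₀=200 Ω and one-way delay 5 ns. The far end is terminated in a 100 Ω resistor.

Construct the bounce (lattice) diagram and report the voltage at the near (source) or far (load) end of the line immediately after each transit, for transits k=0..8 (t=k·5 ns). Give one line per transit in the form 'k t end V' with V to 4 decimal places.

0 0 source 1.7778
1 5 load 1.1852
2 10 source 1.6461
3 15 load 1.4925
4 20 source 1.6119
5 25 load 1.5721
6 30 source 1.6031
7 35 load 1.5928
8 40 source 1.6008

Γ_L=-0.333333, Γ_S=-0.777778; launch V₁=2·200/225=1.777778
k=0 src: V=1.7778
k=1 load: inc=1.777778, refl=1.777778·-0.333333=-0.5926; V=0.000000+1.777778+-0.592593=1.1852
k=2 src: inc=-0.592593, refl=-0.592593·-0.777778=0.4609; V=1.777778+-0.592593+0.460905=1.6461
k=3 load: inc=0.460905, refl=0.460905·-0.333333=-0.1536; V=1.185185+0.460905+-0.153635=1.4925
k=4 src: inc=-0.153635, refl=-0.153635·-0.777778=0.1195; V=1.646091+-0.153635+0.119494=1.6119
k=5 load: inc=0.119494, refl=0.119494·-0.333333=-0.0398; V=1.492455+0.119494+-0.039831=1.5721
k=6 src: inc=-0.039831, refl=-0.039831·-0.777778=0.0310; V=1.611949+-0.039831+0.030980=1.6031
k=7 load: inc=0.030980, refl=0.030980·-0.333333=-0.0103; V=1.572118+0.030980+-0.010327=1.5928
k=8 src: inc=-0.010327, refl=-0.010327·-0.777778=0.0080; V=1.603098+-0.010327+0.008032=1.6008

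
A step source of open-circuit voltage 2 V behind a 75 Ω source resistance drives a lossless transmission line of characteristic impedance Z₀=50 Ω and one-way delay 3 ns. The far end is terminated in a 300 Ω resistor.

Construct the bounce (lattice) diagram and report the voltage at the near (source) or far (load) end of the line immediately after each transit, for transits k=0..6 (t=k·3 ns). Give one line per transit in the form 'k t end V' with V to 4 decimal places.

Γ_L=0.714286, Γ_S=0.200000; launch V₁=2·50/125=0.800000
k=0 src: V=0.8000
k=1 load: inc=0.800000, refl=0.800000·0.714286=0.5714; V=0.000000+0.800000+0.571429=1.3714
k=2 src: inc=0.571429, refl=0.571429·0.200000=0.1143; V=0.800000+0.571429+0.114286=1.4857
k=3 load: inc=0.114286, refl=0.114286·0.714286=0.0816; V=1.371429+0.114286+0.081633=1.5673
k=4 src: inc=0.081633, refl=0.081633·0.200000=0.0163; V=1.485714+0.081633+0.016327=1.5837
k=5 load: inc=0.016327, refl=0.016327·0.714286=0.0117; V=1.567347+0.016327+0.011662=1.5953
k=6 src: inc=0.011662, refl=0.011662·0.200000=0.0023; V=1.583673+0.011662+0.002332=1.5977

0 0 source 0.8000
1 3 load 1.3714
2 6 source 1.4857
3 9 load 1.5673
4 12 source 1.5837
5 15 load 1.5953
6 18 source 1.5977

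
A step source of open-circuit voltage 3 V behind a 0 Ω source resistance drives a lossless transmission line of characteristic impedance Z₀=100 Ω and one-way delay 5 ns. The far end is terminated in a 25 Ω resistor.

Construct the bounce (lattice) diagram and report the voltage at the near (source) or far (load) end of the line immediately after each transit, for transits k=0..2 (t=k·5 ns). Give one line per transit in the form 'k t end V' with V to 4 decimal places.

Γ_L=-0.600000, Γ_S=-1.000000; launch V₁=3·100/100=3.000000
k=0 src: V=3.0000
k=1 load: inc=3.000000, refl=3.000000·-0.600000=-1.8000; V=0.000000+3.000000+-1.800000=1.2000
k=2 src: inc=-1.800000, refl=-1.800000·-1.000000=1.8000; V=3.000000+-1.800000+1.800000=3.0000

0 0 source 3.0000
1 5 load 1.2000
2 10 source 3.0000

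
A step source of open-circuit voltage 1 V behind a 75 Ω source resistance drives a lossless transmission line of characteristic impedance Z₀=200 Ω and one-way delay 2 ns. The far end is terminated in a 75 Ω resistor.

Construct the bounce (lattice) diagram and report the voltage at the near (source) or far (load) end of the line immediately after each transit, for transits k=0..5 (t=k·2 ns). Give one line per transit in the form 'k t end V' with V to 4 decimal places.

Γ_L=-0.454545, Γ_S=-0.454545; launch V₁=1·200/275=0.727273
k=0 src: V=0.7273
k=1 load: inc=0.727273, refl=0.727273·-0.454545=-0.3306; V=0.000000+0.727273+-0.330579=0.3967
k=2 src: inc=-0.330579, refl=-0.330579·-0.454545=0.1503; V=0.727273+-0.330579+0.150263=0.5470
k=3 load: inc=0.150263, refl=0.150263·-0.454545=-0.0683; V=0.396694+0.150263+-0.068301=0.4787
k=4 src: inc=-0.068301, refl=-0.068301·-0.454545=0.0310; V=0.546957+-0.068301+0.031046=0.5097
k=5 load: inc=0.031046, refl=0.031046·-0.454545=-0.0141; V=0.478656+0.031046+-0.014112=0.4956

0 0 source 0.7273
1 2 load 0.3967
2 4 source 0.5470
3 6 load 0.4787
4 8 source 0.5097
5 10 load 0.4956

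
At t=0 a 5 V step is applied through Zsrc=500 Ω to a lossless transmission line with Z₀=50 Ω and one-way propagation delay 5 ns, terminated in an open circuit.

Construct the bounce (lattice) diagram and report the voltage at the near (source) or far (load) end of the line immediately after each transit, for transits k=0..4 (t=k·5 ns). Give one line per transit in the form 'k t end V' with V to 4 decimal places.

0 0 source 0.4545
1 5 load 0.9091
2 10 source 1.2810
3 15 load 1.6529
4 20 source 1.9572

Γ_L=1.000000, Γ_S=0.818182; launch V₁=5·50/550=0.454545
k=0 src: V=0.4545
k=1 load: inc=0.454545, refl=0.454545·1.000000=0.4545; V=0.000000+0.454545+0.454545=0.9091
k=2 src: inc=0.454545, refl=0.454545·0.818182=0.3719; V=0.454545+0.454545+0.371901=1.2810
k=3 load: inc=0.371901, refl=0.371901·1.000000=0.3719; V=0.909091+0.371901+0.371901=1.6529
k=4 src: inc=0.371901, refl=0.371901·0.818182=0.3043; V=1.280992+0.371901+0.304282=1.9572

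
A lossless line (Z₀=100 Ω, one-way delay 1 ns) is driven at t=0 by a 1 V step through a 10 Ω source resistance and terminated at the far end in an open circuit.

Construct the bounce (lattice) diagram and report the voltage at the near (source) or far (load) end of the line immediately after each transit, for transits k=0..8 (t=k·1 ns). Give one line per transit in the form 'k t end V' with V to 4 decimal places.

Γ_L=1.000000, Γ_S=-0.818182; launch V₁=1·100/110=0.909091
k=0 src: V=0.9091
k=1 load: inc=0.909091, refl=0.909091·1.000000=0.9091; V=0.000000+0.909091+0.909091=1.8182
k=2 src: inc=0.909091, refl=0.909091·-0.818182=-0.7438; V=0.909091+0.909091+-0.743802=1.0744
k=3 load: inc=-0.743802, refl=-0.743802·1.000000=-0.7438; V=1.818182+-0.743802+-0.743802=0.3306
k=4 src: inc=-0.743802, refl=-0.743802·-0.818182=0.6086; V=1.074380+-0.743802+0.608565=0.9391
k=5 load: inc=0.608565, refl=0.608565·1.000000=0.6086; V=0.330579+0.608565+0.608565=1.5477
k=6 src: inc=0.608565, refl=0.608565·-0.818182=-0.4979; V=0.939144+0.608565+-0.497917=1.0498
k=7 load: inc=-0.497917, refl=-0.497917·1.000000=-0.4979; V=1.547708+-0.497917+-0.497917=0.5519
k=8 src: inc=-0.497917, refl=-0.497917·-0.818182=0.4074; V=1.049792+-0.497917+0.407386=0.9593

0 0 source 0.9091
1 1 load 1.8182
2 2 source 1.0744
3 3 load 0.3306
4 4 source 0.9391
5 5 load 1.5477
6 6 source 1.0498
7 7 load 0.5519
8 8 source 0.9593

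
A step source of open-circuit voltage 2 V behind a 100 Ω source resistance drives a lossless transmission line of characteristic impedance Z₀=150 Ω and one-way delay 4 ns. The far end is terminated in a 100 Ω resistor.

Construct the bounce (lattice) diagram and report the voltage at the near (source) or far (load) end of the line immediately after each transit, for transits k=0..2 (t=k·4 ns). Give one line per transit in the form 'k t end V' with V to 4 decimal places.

Γ_L=-0.200000, Γ_S=-0.200000; launch V₁=2·150/250=1.200000
k=0 src: V=1.2000
k=1 load: inc=1.200000, refl=1.200000·-0.200000=-0.2400; V=0.000000+1.200000+-0.240000=0.9600
k=2 src: inc=-0.240000, refl=-0.240000·-0.200000=0.0480; V=1.200000+-0.240000+0.048000=1.0080

0 0 source 1.2000
1 4 load 0.9600
2 8 source 1.0080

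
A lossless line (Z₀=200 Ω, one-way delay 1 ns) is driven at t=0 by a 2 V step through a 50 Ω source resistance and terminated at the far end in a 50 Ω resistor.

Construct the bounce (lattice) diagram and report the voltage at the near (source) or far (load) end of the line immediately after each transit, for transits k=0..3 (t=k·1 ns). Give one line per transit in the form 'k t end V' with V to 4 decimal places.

0 0 source 1.6000
1 1 load 0.6400
2 2 source 1.2160
3 3 load 0.8704

Γ_L=-0.600000, Γ_S=-0.600000; launch V₁=2·200/250=1.600000
k=0 src: V=1.6000
k=1 load: inc=1.600000, refl=1.600000·-0.600000=-0.9600; V=0.000000+1.600000+-0.960000=0.6400
k=2 src: inc=-0.960000, refl=-0.960000·-0.600000=0.5760; V=1.600000+-0.960000+0.576000=1.2160
k=3 load: inc=0.576000, refl=0.576000·-0.600000=-0.3456; V=0.640000+0.576000+-0.345600=0.8704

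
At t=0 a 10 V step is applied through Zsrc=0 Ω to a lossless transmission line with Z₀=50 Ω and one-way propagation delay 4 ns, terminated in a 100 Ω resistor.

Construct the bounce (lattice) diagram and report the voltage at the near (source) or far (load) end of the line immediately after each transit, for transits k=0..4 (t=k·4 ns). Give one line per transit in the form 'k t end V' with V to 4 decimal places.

Γ_L=0.333333, Γ_S=-1.000000; launch V₁=10·50/50=10.000000
k=0 src: V=10.0000
k=1 load: inc=10.000000, refl=10.000000·0.333333=3.3333; V=0.000000+10.000000+3.333333=13.3333
k=2 src: inc=3.333333, refl=3.333333·-1.000000=-3.3333; V=10.000000+3.333333+-3.333333=10.0000
k=3 load: inc=-3.333333, refl=-3.333333·0.333333=-1.1111; V=13.333333+-3.333333+-1.111111=8.8889
k=4 src: inc=-1.111111, refl=-1.111111·-1.000000=1.1111; V=10.000000+-1.111111+1.111111=10.0000

0 0 source 10.0000
1 4 load 13.3333
2 8 source 10.0000
3 12 load 8.8889
4 16 source 10.0000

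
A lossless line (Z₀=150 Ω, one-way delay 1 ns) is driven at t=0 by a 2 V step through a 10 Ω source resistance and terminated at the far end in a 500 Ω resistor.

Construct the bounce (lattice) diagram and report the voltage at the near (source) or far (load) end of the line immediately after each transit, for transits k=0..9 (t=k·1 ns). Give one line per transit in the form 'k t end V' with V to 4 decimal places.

0 0 source 1.8750
1 1 load 2.8846
2 2 source 2.0012
3 3 load 1.5255
4 4 source 1.9417
5 5 load 2.1659
6 6 source 1.9698
7 7 load 1.8642
8 8 source 1.9566
9 9 load 2.0063

Γ_L=0.538462, Γ_S=-0.875000; launch V₁=2·150/160=1.875000
k=0 src: V=1.8750
k=1 load: inc=1.875000, refl=1.875000·0.538462=1.0096; V=0.000000+1.875000+1.009615=2.8846
k=2 src: inc=1.009615, refl=1.009615·-0.875000=-0.8834; V=1.875000+1.009615+-0.883413=2.0012
k=3 load: inc=-0.883413, refl=-0.883413·0.538462=-0.4757; V=2.884615+-0.883413+-0.475684=1.5255
k=4 src: inc=-0.475684, refl=-0.475684·-0.875000=0.4162; V=2.001202+-0.475684+0.416224=1.9417
k=5 load: inc=0.416224, refl=0.416224·0.538462=0.2241; V=1.525518+0.416224+0.224120=2.1659
k=6 src: inc=0.224120, refl=0.224120·-0.875000=-0.1961; V=1.941741+0.224120+-0.196105=1.9698
k=7 load: inc=-0.196105, refl=-0.196105·0.538462=-0.1056; V=2.165862+-0.196105+-0.105595=1.8642
k=8 src: inc=-0.105595, refl=-0.105595·-0.875000=0.0924; V=1.969756+-0.105595+0.092396=1.9566
k=9 load: inc=0.092396, refl=0.092396·0.538462=0.0498; V=1.864161+0.092396+0.049752=2.0063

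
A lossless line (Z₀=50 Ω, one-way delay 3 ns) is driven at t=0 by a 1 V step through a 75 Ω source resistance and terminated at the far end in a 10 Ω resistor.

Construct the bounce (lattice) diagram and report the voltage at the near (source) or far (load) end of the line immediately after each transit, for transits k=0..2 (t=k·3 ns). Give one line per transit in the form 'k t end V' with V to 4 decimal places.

0 0 source 0.4000
1 3 load 0.1333
2 6 source 0.0800

Γ_L=-0.666667, Γ_S=0.200000; launch V₁=1·50/125=0.400000
k=0 src: V=0.4000
k=1 load: inc=0.400000, refl=0.400000·-0.666667=-0.2667; V=0.000000+0.400000+-0.266667=0.1333
k=2 src: inc=-0.266667, refl=-0.266667·0.200000=-0.0533; V=0.400000+-0.266667+-0.053333=0.0800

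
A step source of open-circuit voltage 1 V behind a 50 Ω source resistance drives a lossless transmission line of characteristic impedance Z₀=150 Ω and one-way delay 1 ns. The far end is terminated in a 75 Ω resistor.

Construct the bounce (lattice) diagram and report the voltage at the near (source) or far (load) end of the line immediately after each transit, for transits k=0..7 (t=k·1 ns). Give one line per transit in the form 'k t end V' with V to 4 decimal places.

Γ_L=-0.333333, Γ_S=-0.500000; launch V₁=1·150/200=0.750000
k=0 src: V=0.7500
k=1 load: inc=0.750000, refl=0.750000·-0.333333=-0.2500; V=0.000000+0.750000+-0.250000=0.5000
k=2 src: inc=-0.250000, refl=-0.250000·-0.500000=0.1250; V=0.750000+-0.250000+0.125000=0.6250
k=3 load: inc=0.125000, refl=0.125000·-0.333333=-0.0417; V=0.500000+0.125000+-0.041667=0.5833
k=4 src: inc=-0.041667, refl=-0.041667·-0.500000=0.0208; V=0.625000+-0.041667+0.020833=0.6042
k=5 load: inc=0.020833, refl=0.020833·-0.333333=-0.0069; V=0.583333+0.020833+-0.006944=0.5972
k=6 src: inc=-0.006944, refl=-0.006944·-0.500000=0.0035; V=0.604167+-0.006944+0.003472=0.6007
k=7 load: inc=0.003472, refl=0.003472·-0.333333=-0.0012; V=0.597222+0.003472+-0.001157=0.5995

0 0 source 0.7500
1 1 load 0.5000
2 2 source 0.6250
3 3 load 0.5833
4 4 source 0.6042
5 5 load 0.5972
6 6 source 0.6007
7 7 load 0.5995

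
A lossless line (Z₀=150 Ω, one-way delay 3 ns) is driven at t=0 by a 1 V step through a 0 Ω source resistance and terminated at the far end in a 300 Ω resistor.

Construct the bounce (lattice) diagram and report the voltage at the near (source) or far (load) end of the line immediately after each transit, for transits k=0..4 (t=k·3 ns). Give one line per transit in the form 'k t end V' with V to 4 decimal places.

0 0 source 1.0000
1 3 load 1.3333
2 6 source 1.0000
3 9 load 0.8889
4 12 source 1.0000

Γ_L=0.333333, Γ_S=-1.000000; launch V₁=1·150/150=1.000000
k=0 src: V=1.0000
k=1 load: inc=1.000000, refl=1.000000·0.333333=0.3333; V=0.000000+1.000000+0.333333=1.3333
k=2 src: inc=0.333333, refl=0.333333·-1.000000=-0.3333; V=1.000000+0.333333+-0.333333=1.0000
k=3 load: inc=-0.333333, refl=-0.333333·0.333333=-0.1111; V=1.333333+-0.333333+-0.111111=0.8889
k=4 src: inc=-0.111111, refl=-0.111111·-1.000000=0.1111; V=1.000000+-0.111111+0.111111=1.0000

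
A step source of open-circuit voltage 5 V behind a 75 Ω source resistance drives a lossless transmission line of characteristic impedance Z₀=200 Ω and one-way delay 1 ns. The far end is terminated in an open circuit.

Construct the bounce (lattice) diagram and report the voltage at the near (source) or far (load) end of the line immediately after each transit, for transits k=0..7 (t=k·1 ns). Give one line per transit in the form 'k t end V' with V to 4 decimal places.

0 0 source 3.6364
1 1 load 7.2727
2 2 source 5.6198
3 3 load 3.9669
4 4 source 4.7183
5 5 load 5.4696
6 6 source 5.1281
7 7 load 4.7866

Γ_L=1.000000, Γ_S=-0.454545; launch V₁=5·200/275=3.636364
k=0 src: V=3.6364
k=1 load: inc=3.636364, refl=3.636364·1.000000=3.6364; V=0.000000+3.636364+3.636364=7.2727
k=2 src: inc=3.636364, refl=3.636364·-0.454545=-1.6529; V=3.636364+3.636364+-1.652893=5.6198
k=3 load: inc=-1.652893, refl=-1.652893·1.000000=-1.6529; V=7.272727+-1.652893+-1.652893=3.9669
k=4 src: inc=-1.652893, refl=-1.652893·-0.454545=0.7513; V=5.619835+-1.652893+0.751315=4.7183
k=5 load: inc=0.751315, refl=0.751315·1.000000=0.7513; V=3.966942+0.751315+0.751315=5.4696
k=6 src: inc=0.751315, refl=0.751315·-0.454545=-0.3415; V=4.718257+0.751315+-0.341507=5.1281
k=7 load: inc=-0.341507, refl=-0.341507·1.000000=-0.3415; V=5.469572+-0.341507+-0.341507=4.7866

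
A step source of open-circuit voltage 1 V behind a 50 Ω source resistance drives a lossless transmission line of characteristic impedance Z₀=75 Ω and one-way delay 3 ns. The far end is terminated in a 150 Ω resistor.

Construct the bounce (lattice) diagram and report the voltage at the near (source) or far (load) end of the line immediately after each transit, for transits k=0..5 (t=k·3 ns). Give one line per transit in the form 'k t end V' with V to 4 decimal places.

Γ_L=0.333333, Γ_S=-0.200000; launch V₁=1·75/125=0.600000
k=0 src: V=0.6000
k=1 load: inc=0.600000, refl=0.600000·0.333333=0.2000; V=0.000000+0.600000+0.200000=0.8000
k=2 src: inc=0.200000, refl=0.200000·-0.200000=-0.0400; V=0.600000+0.200000+-0.040000=0.7600
k=3 load: inc=-0.040000, refl=-0.040000·0.333333=-0.0133; V=0.800000+-0.040000+-0.013333=0.7467
k=4 src: inc=-0.013333, refl=-0.013333·-0.200000=0.0027; V=0.760000+-0.013333+0.002667=0.7493
k=5 load: inc=0.002667, refl=0.002667·0.333333=0.0009; V=0.746667+0.002667+0.000889=0.7502

0 0 source 0.6000
1 3 load 0.8000
2 6 source 0.7600
3 9 load 0.7467
4 12 source 0.7493
5 15 load 0.7502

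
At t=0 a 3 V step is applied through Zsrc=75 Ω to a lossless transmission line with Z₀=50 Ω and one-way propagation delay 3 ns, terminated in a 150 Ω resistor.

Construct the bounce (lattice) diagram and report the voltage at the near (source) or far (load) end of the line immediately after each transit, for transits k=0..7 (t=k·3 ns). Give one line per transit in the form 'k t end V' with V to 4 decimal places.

0 0 source 1.2000
1 3 load 1.8000
2 6 source 1.9200
3 9 load 1.9800
4 12 source 1.9920
5 15 load 1.9980
6 18 source 1.9992
7 21 load 1.9998

Γ_L=0.500000, Γ_S=0.200000; launch V₁=3·50/125=1.200000
k=0 src: V=1.2000
k=1 load: inc=1.200000, refl=1.200000·0.500000=0.6000; V=0.000000+1.200000+0.600000=1.8000
k=2 src: inc=0.600000, refl=0.600000·0.200000=0.1200; V=1.200000+0.600000+0.120000=1.9200
k=3 load: inc=0.120000, refl=0.120000·0.500000=0.0600; V=1.800000+0.120000+0.060000=1.9800
k=4 src: inc=0.060000, refl=0.060000·0.200000=0.0120; V=1.920000+0.060000+0.012000=1.9920
k=5 load: inc=0.012000, refl=0.012000·0.500000=0.0060; V=1.980000+0.012000+0.006000=1.9980
k=6 src: inc=0.006000, refl=0.006000·0.200000=0.0012; V=1.992000+0.006000+0.001200=1.9992
k=7 load: inc=0.001200, refl=0.001200·0.500000=0.0006; V=1.998000+0.001200+0.000600=1.9998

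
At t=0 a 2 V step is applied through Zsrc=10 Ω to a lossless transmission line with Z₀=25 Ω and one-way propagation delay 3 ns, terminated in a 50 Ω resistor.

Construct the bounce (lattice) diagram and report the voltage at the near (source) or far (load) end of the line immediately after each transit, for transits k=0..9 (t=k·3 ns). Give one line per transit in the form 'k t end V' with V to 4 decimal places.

0 0 source 1.4286
1 3 load 1.9048
2 6 source 1.7007
3 9 load 1.6327
4 12 source 1.6618
5 15 load 1.6715
6 18 source 1.6674
7 21 load 1.6660
8 24 source 1.6666
9 27 load 1.6668

Γ_L=0.333333, Γ_S=-0.428571; launch V₁=2·25/35=1.428571
k=0 src: V=1.4286
k=1 load: inc=1.428571, refl=1.428571·0.333333=0.4762; V=0.000000+1.428571+0.476190=1.9048
k=2 src: inc=0.476190, refl=0.476190·-0.428571=-0.2041; V=1.428571+0.476190+-0.204082=1.7007
k=3 load: inc=-0.204082, refl=-0.204082·0.333333=-0.0680; V=1.904762+-0.204082+-0.068027=1.6327
k=4 src: inc=-0.068027, refl=-0.068027·-0.428571=0.0292; V=1.700680+-0.068027+0.029155=1.6618
k=5 load: inc=0.029155, refl=0.029155·0.333333=0.0097; V=1.632653+0.029155+0.009718=1.6715
k=6 src: inc=0.009718, refl=0.009718·-0.428571=-0.0042; V=1.661808+0.009718+-0.004165=1.6674
k=7 load: inc=-0.004165, refl=-0.004165·0.333333=-0.0014; V=1.671526+-0.004165+-0.001388=1.6660
k=8 src: inc=-0.001388, refl=-0.001388·-0.428571=0.0006; V=1.667361+-0.001388+0.000595=1.6666
k=9 load: inc=0.000595, refl=0.000595·0.333333=0.0002; V=1.665973+0.000595+0.000198=1.6668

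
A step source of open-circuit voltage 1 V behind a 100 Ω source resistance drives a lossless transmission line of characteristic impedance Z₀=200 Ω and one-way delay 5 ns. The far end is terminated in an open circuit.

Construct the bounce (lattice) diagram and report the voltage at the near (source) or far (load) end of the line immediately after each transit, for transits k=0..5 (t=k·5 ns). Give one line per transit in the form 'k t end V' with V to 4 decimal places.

Γ_L=1.000000, Γ_S=-0.333333; launch V₁=1·200/300=0.666667
k=0 src: V=0.6667
k=1 load: inc=0.666667, refl=0.666667·1.000000=0.6667; V=0.000000+0.666667+0.666667=1.3333
k=2 src: inc=0.666667, refl=0.666667·-0.333333=-0.2222; V=0.666667+0.666667+-0.222222=1.1111
k=3 load: inc=-0.222222, refl=-0.222222·1.000000=-0.2222; V=1.333333+-0.222222+-0.222222=0.8889
k=4 src: inc=-0.222222, refl=-0.222222·-0.333333=0.0741; V=1.111111+-0.222222+0.074074=0.9630
k=5 load: inc=0.074074, refl=0.074074·1.000000=0.0741; V=0.888889+0.074074+0.074074=1.0370

0 0 source 0.6667
1 5 load 1.3333
2 10 source 1.1111
3 15 load 0.8889
4 20 source 0.9630
5 25 load 1.0370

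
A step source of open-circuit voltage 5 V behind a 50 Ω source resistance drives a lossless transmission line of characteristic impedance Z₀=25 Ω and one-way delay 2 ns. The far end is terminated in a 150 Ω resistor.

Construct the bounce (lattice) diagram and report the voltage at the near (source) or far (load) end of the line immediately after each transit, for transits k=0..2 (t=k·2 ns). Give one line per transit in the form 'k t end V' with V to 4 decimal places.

0 0 source 1.6667
1 2 load 2.8571
2 4 source 3.2540

Γ_L=0.714286, Γ_S=0.333333; launch V₁=5·25/75=1.666667
k=0 src: V=1.6667
k=1 load: inc=1.666667, refl=1.666667·0.714286=1.1905; V=0.000000+1.666667+1.190476=2.8571
k=2 src: inc=1.190476, refl=1.190476·0.333333=0.3968; V=1.666667+1.190476+0.396825=3.2540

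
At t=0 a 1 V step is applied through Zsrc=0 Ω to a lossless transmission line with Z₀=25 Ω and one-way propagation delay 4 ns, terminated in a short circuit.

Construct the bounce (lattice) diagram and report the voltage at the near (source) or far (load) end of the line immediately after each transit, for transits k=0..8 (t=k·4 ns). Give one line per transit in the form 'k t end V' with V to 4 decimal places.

0 0 source 1.0000
1 4 load 0.0000
2 8 source 1.0000
3 12 load 0.0000
4 16 source 1.0000
5 20 load 0.0000
6 24 source 1.0000
7 28 load 0.0000
8 32 source 1.0000

Γ_L=-1.000000, Γ_S=-1.000000; launch V₁=1·25/25=1.000000
k=0 src: V=1.0000
k=1 load: inc=1.000000, refl=1.000000·-1.000000=-1.0000; V=0.000000+1.000000+-1.000000=0.0000
k=2 src: inc=-1.000000, refl=-1.000000·-1.000000=1.0000; V=1.000000+-1.000000+1.000000=1.0000
k=3 load: inc=1.000000, refl=1.000000·-1.000000=-1.0000; V=0.000000+1.000000+-1.000000=0.0000
k=4 src: inc=-1.000000, refl=-1.000000·-1.000000=1.0000; V=1.000000+-1.000000+1.000000=1.0000
k=5 load: inc=1.000000, refl=1.000000·-1.000000=-1.0000; V=0.000000+1.000000+-1.000000=0.0000
k=6 src: inc=-1.000000, refl=-1.000000·-1.000000=1.0000; V=1.000000+-1.000000+1.000000=1.0000
k=7 load: inc=1.000000, refl=1.000000·-1.000000=-1.0000; V=0.000000+1.000000+-1.000000=0.0000
k=8 src: inc=-1.000000, refl=-1.000000·-1.000000=1.0000; V=1.000000+-1.000000+1.000000=1.0000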